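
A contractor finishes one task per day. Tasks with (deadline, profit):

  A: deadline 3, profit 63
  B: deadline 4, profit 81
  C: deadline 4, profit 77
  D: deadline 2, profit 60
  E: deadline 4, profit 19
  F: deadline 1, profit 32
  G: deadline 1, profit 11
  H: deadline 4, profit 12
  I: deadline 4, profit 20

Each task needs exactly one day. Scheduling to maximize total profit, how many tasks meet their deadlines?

Take jobs in profit order; each goes to the latest open slot no later than its deadline.
Profit order: B=81 C=77 A=63 D=60 F=32 I=20 E=19 H=12 G=11
Assign: B→slot 4, C→slot 3, A→slot 2, D→slot 1, F skipped, I skipped, E skipped, H skipped, G skipped.
Slots: [1:D] [2:A] [3:C] [4:B]
4 of 9 scheduled.

4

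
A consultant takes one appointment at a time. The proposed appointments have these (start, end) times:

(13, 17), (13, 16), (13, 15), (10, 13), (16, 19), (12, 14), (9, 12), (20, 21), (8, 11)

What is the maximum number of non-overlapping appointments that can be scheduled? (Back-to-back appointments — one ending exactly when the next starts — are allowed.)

4

Greedy by earliest finish: after sorting by end time, pick each interval compatible with the last pick.
Sorted by end: (8,11)  (9,12)  (10,13)  (12,14)  (13,15)  (13,16)  (13,17)  (16,19)  (20,21)
take (8,11); take (12,14); skip (13,16); skip (13,17); take (16,19); take (20,21).
Selected 4 appointments.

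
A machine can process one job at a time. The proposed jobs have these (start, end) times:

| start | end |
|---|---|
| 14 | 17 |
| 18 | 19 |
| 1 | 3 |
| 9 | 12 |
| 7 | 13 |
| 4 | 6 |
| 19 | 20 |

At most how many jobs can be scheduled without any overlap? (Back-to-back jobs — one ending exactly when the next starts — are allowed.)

Sort by end time and greedily take each interval whose start is ≥ the last chosen end.
Sorted by end: (1,3)  (4,6)  (9,12)  (7,13)  (14,17)  (18,19)  (19,20)
take (1,3); take (4,6); take (9,12); skip (7,13); take (14,17); take (18,19); take (19,20).
Selected 6 jobs.

6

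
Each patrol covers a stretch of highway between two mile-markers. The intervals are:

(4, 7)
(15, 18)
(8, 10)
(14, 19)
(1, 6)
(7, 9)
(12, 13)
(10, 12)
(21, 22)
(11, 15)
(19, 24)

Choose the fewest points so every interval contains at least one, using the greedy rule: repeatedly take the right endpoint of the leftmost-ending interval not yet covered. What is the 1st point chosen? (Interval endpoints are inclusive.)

6

Sort by right endpoint; whenever an interval is uncovered, place a point at its right end.
By right end: [1,6]  [4,7]  [7,9]  [8,10]  [10,12]  [12,13]  [11,15]  [15,18]  [14,19]  [21,22]  [19,24]
[1,6] uncovered → point at 6; [7,9] uncovered → point at 9; [10,12] uncovered → point at 12; [15,18] uncovered → point at 18; [21,22] uncovered → point at 22.
Points: 6, 9, 12, 18, 22 (5 total).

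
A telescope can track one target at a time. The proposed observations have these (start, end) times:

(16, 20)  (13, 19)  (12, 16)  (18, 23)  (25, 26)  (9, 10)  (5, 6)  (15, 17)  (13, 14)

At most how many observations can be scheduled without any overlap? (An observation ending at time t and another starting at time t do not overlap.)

6

Sort by end time and greedily take each interval whose start is ≥ the last chosen end.
By end time: (5,6), (9,10), (13,14), (12,16), (15,17), (13,19), (16,20), (18,23), (25,26).
Pick (5,6); next start ≥ 6 → (9,10); next start ≥ 10 → (13,14); next start ≥ 14 → (15,17); next start ≥ 17 → (18,23); next start ≥ 23 → (25,26).
Selected 6 observations.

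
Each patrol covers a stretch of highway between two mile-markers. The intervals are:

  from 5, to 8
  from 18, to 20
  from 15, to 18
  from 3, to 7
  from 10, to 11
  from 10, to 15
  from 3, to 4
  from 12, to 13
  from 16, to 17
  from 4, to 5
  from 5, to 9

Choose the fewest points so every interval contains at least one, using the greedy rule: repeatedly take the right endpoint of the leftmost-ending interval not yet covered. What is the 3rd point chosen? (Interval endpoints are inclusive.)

11

Sorted: [3,4] [4,5] [3,7] [5,8] [5,9] [10,11] [12,13] [10,15] [16,17] [15,18] [18,20]
{[3,4],[4,5],[3,7]} hit by 4; {[5,8],[5,9]} hit by 8; {[10,11]} hit by 11; {[12,13],[10,15]} hit by 13; {[16,17],[15,18]} hit by 17; {[18,20]} hit by 20.
Points: 4, 8, 11, 13, 17, 20 (6 total).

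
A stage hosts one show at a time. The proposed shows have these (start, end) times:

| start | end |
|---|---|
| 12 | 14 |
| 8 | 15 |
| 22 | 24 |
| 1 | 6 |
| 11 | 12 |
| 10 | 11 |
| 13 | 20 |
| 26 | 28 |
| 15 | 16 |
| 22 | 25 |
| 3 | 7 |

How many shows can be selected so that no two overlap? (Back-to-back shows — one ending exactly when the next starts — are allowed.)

Sorted by end: (1,6)  (3,7)  (10,11)  (11,12)  (12,14)  (8,15)  (15,16)  (13,20)  (22,24)  (22,25)  (26,28)
take (1,6); skip (3,7); take (10,11); take (11,12); take (12,14); skip (8,15); take (15,16); take (22,24); take (26,28).
Selected 7 shows.

7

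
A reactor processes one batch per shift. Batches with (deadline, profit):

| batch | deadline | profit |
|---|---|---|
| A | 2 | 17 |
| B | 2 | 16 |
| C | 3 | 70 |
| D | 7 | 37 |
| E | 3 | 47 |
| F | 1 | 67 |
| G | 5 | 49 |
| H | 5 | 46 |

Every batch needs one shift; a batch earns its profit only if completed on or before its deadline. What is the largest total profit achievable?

Take jobs in profit order; each goes to the latest open slot no later than its deadline.
By profit: C(d3,70), F(d1,67), G(d5,49), E(d3,47), H(d5,46), D(d7,37), A(d2,17), B(d2,16)
C→slot 3; F→slot 1; G→slot 5; E→slot 2; H→slot 4; D→slot 7; A skipped; B skipped.
Profit = 67 + 47 + 70 + 46 + 49 + 37 = 316

316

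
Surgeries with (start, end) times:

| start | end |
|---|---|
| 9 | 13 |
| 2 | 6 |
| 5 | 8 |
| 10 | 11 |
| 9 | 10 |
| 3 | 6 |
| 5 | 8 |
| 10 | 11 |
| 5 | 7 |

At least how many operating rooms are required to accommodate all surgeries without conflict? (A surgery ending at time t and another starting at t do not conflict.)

5

Events (time:±→running): 2:+→1 3:+→2 5:+→3 5:+→4 5:+→5 … peak 5.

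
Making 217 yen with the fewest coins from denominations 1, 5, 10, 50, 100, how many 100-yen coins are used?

2

217 − 2×100→17 − 1×10→7 − 1×5→2 − 2×1→0
Count of 100: 2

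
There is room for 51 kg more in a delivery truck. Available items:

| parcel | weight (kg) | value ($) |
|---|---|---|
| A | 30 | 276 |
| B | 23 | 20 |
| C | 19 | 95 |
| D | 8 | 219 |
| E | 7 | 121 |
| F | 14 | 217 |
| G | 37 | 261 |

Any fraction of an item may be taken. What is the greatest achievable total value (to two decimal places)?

759.40

Sort by value per unit weight and fill in that order.
Ratios (sorted): D 27.38, E 17.29, F 15.50, A 9.20, G 7.05, C 5.00, B 0.87
take D (8 @ 219); take E (7 @ 121); take F (14 @ 217); take 22/30 of A → 202.40. Capacity used 51/51.
Total value = 759.40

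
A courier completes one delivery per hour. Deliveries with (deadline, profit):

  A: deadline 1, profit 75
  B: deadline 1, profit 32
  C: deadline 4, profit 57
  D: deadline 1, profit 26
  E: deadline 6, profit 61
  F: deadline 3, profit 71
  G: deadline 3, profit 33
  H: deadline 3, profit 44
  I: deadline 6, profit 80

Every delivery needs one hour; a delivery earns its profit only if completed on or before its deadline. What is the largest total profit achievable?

By profit: I(d6,80), A(d1,75), F(d3,71), E(d6,61), C(d4,57), H(d3,44), G(d3,33), B(d1,32), D(d1,26)
I→slot 6; A→slot 1; F→slot 3; E→slot 5; C→slot 4; H→slot 2; G skipped; B skipped; D skipped.
Profit = 75 + 44 + 71 + 57 + 61 + 80 = 388

388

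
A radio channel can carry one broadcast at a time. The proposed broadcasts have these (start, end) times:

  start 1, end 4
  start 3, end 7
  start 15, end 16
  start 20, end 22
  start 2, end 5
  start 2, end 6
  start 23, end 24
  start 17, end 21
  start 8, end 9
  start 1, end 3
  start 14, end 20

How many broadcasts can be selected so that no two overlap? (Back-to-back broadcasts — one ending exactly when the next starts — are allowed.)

Sort by end time and greedily take each interval whose start is ≥ the last chosen end.
Sorted by end: (1,3)  (1,4)  (2,5)  (2,6)  (3,7)  (8,9)  (15,16)  (14,20)  (17,21)  (20,22)  (23,24)
take (1,3); take (3,7); take (8,9); take (15,16); skip (14,20); take (17,21); skip (20,22); take (23,24).
Selected 6 broadcasts.

6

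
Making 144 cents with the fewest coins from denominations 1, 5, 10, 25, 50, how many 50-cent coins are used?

2

144 − 2×50→44 − 1×25→19 − 1×10→9 − 1×5→4 − 4×1→0
Count of 50: 2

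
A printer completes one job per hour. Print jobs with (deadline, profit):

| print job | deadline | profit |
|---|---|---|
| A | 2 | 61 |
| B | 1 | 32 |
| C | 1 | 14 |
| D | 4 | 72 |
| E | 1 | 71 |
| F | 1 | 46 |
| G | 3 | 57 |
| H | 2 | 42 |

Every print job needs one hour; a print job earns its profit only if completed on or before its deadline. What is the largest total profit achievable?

261

Profit order: D=72 E=71 A=61 G=57 F=46 H=42 B=32 C=14
Assign: D→slot 4, E→slot 1, A→slot 2, G→slot 3, F skipped, H skipped, B skipped, C skipped.
Slots: [1:E] [2:A] [3:G] [4:D]
Profit = 71 + 61 + 57 + 72 = 261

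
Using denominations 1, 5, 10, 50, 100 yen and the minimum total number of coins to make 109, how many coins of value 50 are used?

0

Use the largest denomination that fits, subtract, and repeat.
109 = 1×100 + 1×5 + 4×1
Count of 50: 0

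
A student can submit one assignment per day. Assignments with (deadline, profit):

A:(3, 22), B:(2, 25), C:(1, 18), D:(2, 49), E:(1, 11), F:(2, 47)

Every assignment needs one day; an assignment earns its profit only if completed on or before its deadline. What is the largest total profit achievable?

Profit order: D=49 F=47 B=25 A=22 C=18 E=11
Assign: D→slot 2, F→slot 1, B skipped, A→slot 3, C skipped, E skipped.
Slots: [1:F] [2:D] [3:A]
Profit = 47 + 49 + 22 = 118

118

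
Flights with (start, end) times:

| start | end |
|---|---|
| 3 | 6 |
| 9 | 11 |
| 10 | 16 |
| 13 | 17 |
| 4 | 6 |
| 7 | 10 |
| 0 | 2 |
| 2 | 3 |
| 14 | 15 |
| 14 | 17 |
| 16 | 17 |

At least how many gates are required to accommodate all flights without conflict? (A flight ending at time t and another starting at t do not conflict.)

4

starts: [0, 2, 3, 4, 7, 9, 10, 13, 14, 14, 16]
ends:   [2, 3, 6, 6, 10, 11, 15, 16, 17, 17, 17]
s0→1 e2→0 s2→1 e3→0 s3→1 s4→2 e6→1 e6→0 s7→1 s9→2 e10→1 s10→2 e11→1 s13→2 s14→3 s14→4  — peak 4.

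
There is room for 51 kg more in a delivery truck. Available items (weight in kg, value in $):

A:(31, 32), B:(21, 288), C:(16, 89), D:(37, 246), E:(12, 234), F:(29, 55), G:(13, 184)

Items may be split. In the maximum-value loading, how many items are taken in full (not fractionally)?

3

Greedy by value/weight ratio, highest first.
Ratios (sorted): E 19.50, G 14.15, B 13.71, D 6.65, C 5.56, F 1.90, A 1.03
take E (12 @ 234); take G (13 @ 184); take B (21 @ 288); take 5/37 of D → 33.24. Capacity used 51/51.
3 item(s) taken whole; one partial (take 5/37 of D).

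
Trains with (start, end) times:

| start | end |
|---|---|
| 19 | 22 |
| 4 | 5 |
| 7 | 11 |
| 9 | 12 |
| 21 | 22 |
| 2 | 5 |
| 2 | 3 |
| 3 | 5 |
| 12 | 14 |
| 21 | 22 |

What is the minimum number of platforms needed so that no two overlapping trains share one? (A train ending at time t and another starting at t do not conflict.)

Count concurrent intervals with a sweep; the peak is the room count.
Events (time:±→running): 2:+→1 2:+→2 3:-→1 3:+→2 4:+→3 … peak 3.

3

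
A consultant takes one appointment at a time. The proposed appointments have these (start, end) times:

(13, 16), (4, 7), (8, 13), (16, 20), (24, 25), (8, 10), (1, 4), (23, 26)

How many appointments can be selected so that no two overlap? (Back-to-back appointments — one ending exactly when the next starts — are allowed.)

6

Sort by end time and greedily take each interval whose start is ≥ the last chosen end.
By end time: (1,4), (4,7), (8,10), (8,13), (13,16), (16,20), (24,25), (23,26).
Pick (1,4); next start ≥ 4 → (4,7); next start ≥ 7 → (8,10); next start ≥ 10 → (13,16); next start ≥ 16 → (16,20); next start ≥ 20 → (24,25).
Selected 6 appointments.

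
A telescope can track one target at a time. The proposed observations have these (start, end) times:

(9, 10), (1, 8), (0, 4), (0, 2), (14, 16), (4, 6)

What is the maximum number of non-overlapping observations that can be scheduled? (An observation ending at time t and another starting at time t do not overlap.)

By end time: (0,2), (0,4), (4,6), (1,8), (9,10), (14,16).
Pick (0,2); next start ≥ 2 → (4,6); next start ≥ 6 → (9,10); next start ≥ 10 → (14,16).
Selected 4 observations.

4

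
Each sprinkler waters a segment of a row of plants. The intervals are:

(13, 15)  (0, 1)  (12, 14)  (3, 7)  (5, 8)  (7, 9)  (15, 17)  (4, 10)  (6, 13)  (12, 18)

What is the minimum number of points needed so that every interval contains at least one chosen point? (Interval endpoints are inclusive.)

4

By right end: [0,1]  [3,7]  [5,8]  [7,9]  [4,10]  [6,13]  [12,14]  [13,15]  [15,17]  [12,18]
[0,1] uncovered → point at 1; [3,7] uncovered → point at 7; [12,14] uncovered → point at 14; [15,17] uncovered → point at 17.
Points: 1, 7, 14, 17 (4 total).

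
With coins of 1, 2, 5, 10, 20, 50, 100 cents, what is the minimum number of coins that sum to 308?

Use the largest denomination that fits, subtract, and repeat.
308 − 3×100→8 − 1×5→3 − 1×2→1 − 1×1→0
Total coins = 3 + 1 + 1 + 1 = 6

6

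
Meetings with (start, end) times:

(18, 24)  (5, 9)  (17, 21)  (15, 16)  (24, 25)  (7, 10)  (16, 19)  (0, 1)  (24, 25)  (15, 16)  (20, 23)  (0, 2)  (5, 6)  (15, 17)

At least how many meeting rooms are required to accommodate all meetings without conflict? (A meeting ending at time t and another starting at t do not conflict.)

Count concurrent intervals with a sweep; the peak is the room count.
starts: [0, 0, 5, 5, 7, 15, 15, 15, 16, 17, 18, 20, 24, 24]
ends:   [1, 2, 6, 9, 10, 16, 16, 17, 19, 21, 23, 24, 25, 25]
s0→1 s0→2 e1→1 e2→0 s5→1 s5→2 e6→1 s7→2 e9→1 e10→0 s15→1 s15→2 s15→3  — peak 3.

3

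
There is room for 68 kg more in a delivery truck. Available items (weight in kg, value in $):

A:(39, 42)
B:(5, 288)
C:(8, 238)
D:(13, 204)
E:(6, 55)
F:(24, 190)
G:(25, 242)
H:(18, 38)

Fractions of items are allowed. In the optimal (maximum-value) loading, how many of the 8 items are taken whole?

Greedy by value/weight ratio, highest first.
Ratios (sorted): B 57.60, C 29.75, D 15.69, G 9.68, E 9.17, F 7.92, H 2.11, A 1.08
take B (5 @ 288); take C (8 @ 238); take D (13 @ 204); take G (25 @ 242); take E (6 @ 55); take 11/24 of F → 87.08. Capacity used 68/68.
5 item(s) taken whole; one partial (take 11/24 of F).

5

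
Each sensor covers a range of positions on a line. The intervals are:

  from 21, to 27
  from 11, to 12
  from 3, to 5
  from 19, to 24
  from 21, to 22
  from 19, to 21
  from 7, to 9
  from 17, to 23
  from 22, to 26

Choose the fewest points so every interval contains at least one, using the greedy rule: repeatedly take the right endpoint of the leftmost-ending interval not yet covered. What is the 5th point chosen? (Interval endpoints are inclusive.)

26

Process intervals by earliest right end; each time one isn't hit yet, stab at its right endpoint.
By right end: [3,5]  [7,9]  [11,12]  [19,21]  [21,22]  [17,23]  [19,24]  [22,26]  [21,27]
[3,5] uncovered → point at 5; [7,9] uncovered → point at 9; [11,12] uncovered → point at 12; [19,21] uncovered → point at 21; [22,26] uncovered → point at 26.
Points: 5, 9, 12, 21, 26 (5 total).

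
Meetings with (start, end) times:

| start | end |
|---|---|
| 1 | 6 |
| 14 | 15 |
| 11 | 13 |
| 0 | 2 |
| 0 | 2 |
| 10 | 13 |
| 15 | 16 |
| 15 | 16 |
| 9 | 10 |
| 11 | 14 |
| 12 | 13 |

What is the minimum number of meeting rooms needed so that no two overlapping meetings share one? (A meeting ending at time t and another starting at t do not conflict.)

4

Events (time:±→running): 0:+→1 0:+→2 1:+→3 2:-→2 2:-→1 6:-→0 9:+→1 10:-→0 10:+→1 11:+→2 11:+→3 12:+→4 … peak 4.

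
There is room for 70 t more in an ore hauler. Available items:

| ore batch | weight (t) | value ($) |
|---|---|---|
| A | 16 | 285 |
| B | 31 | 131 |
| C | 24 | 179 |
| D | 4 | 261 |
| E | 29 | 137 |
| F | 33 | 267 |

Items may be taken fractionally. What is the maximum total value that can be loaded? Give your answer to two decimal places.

Greedy by value/weight ratio, highest first.
Order: D (261/4=65.25) > A (285/16=17.81) > F (267/33=8.09) > C (179/24=7.46) > E (137/29=4.72) > B (131/31=4.23)
Fill: take D (4 @ 261) → take A (16 @ 285) → take F (33 @ 267) → take 17/24 of C → 126.79; 70/70 used.
Total value = 939.79

939.79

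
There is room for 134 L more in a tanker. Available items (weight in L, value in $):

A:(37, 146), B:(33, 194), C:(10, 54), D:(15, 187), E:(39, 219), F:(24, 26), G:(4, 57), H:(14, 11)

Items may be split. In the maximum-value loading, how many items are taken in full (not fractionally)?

5

Greedy by value/weight ratio, highest first.
Ratios (sorted): G 14.25, D 12.47, B 5.88, E 5.62, C 5.40, A 3.95, F 1.08, H 0.79
take G (4 @ 57); take D (15 @ 187); take B (33 @ 194); take E (39 @ 219); take C (10 @ 54); take 33/37 of A → 130.22. Capacity used 134/134.
5 item(s) taken whole; one partial (take 33/37 of A).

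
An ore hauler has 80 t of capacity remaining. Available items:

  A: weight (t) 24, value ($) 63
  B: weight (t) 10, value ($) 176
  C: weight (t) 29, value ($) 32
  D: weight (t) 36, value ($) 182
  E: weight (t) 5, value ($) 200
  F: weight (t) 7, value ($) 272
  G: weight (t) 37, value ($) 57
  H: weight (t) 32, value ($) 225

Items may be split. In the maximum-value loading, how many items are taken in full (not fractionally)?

Order: E (200/5=40.00) > F (272/7=38.86) > B (176/10=17.60) > H (225/32=7.03) > D (182/36=5.06) > A (63/24=2.62) > G (57/37=1.54) > C (32/29=1.10)
Fill: take E (5 @ 200) → take F (7 @ 272) → take B (10 @ 176) → take H (32 @ 225) → take 26/36 of D → 131.44; 80/80 used.
4 item(s) taken whole; one partial (take 26/36 of D).

4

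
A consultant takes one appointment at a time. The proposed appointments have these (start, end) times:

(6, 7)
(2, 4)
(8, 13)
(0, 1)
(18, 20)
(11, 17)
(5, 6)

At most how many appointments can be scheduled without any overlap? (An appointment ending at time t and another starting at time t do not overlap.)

6

Greedy by earliest finish: after sorting by end time, pick each interval compatible with the last pick.
Sorted by end: (0,1)  (2,4)  (5,6)  (6,7)  (8,13)  (11,17)  (18,20)
take (0,1); take (2,4); take (5,6); take (6,7); take (8,13); skip (11,17); take (18,20).
Selected 6 appointments.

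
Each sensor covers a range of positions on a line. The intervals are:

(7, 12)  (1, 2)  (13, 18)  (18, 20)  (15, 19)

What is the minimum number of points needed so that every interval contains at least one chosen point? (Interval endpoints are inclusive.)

3

Process intervals by earliest right end; each time one isn't hit yet, stab at its right endpoint.
Sorted: [1,2] [7,12] [13,18] [15,19] [18,20]
{[1,2]} hit by 2; {[7,12]} hit by 12; {[13,18],[15,19],[18,20]} hit by 18.
Points: 2, 12, 18 (3 total).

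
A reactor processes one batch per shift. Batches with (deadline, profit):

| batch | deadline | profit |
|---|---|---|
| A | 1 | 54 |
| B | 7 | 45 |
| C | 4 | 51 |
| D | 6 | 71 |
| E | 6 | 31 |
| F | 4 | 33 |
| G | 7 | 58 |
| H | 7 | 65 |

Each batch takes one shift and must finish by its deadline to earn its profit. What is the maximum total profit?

377

Take jobs in profit order; each goes to the latest open slot no later than its deadline.
By profit: D(d6,71), H(d7,65), G(d7,58), A(d1,54), C(d4,51), B(d7,45), F(d4,33), E(d6,31)
D→slot 6; H→slot 7; G→slot 5; A→slot 1; C→slot 4; B→slot 3; F→slot 2; E skipped.
Profit = 54 + 33 + 45 + 51 + 58 + 71 + 65 = 377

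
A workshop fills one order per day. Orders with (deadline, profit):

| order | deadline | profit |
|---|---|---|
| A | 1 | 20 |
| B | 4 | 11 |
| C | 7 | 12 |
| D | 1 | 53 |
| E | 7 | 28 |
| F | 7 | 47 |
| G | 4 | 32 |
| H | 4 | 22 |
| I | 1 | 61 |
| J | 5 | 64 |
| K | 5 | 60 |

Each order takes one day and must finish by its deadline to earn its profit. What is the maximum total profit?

Take jobs in profit order; each goes to the latest open slot no later than its deadline.
By profit: J(d5,64), I(d1,61), K(d5,60), D(d1,53), F(d7,47), G(d4,32), E(d7,28), H(d4,22), A(d1,20), C(d7,12), B(d4,11)
J→slot 5; I→slot 1; K→slot 4; D skipped; F→slot 7; G→slot 3; E→slot 6; H→slot 2; A skipped; C skipped; B skipped.
Profit = 61 + 22 + 32 + 60 + 64 + 28 + 47 = 314

314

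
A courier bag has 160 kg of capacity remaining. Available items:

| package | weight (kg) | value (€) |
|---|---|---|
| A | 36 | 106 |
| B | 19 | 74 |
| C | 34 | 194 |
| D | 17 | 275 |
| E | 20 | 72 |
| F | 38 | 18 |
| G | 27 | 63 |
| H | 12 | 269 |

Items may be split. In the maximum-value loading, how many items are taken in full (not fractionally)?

Ratios (sorted): H 22.42, D 16.18, C 5.71, B 3.89, E 3.60, A 2.94, G 2.33, F 0.47
take H (12 @ 269); take D (17 @ 275); take C (34 @ 194); take B (19 @ 74); take E (20 @ 72); take A (36 @ 106); take 22/27 of G → 51.33. Capacity used 160/160.
6 item(s) taken whole; one partial (take 22/27 of G).

6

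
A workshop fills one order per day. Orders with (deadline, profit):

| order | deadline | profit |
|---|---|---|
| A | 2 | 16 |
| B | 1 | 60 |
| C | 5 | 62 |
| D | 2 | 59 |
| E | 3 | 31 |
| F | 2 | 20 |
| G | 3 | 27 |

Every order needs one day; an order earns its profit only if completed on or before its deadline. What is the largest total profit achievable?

Take jobs in profit order; each goes to the latest open slot no later than its deadline.
Profit order: C=62 B=60 D=59 E=31 G=27 F=20 A=16
Assign: C→slot 5, B→slot 1, D→slot 2, E→slot 3, G skipped, F skipped, A skipped.
Slots: [1:B] [2:D] [3:E] [5:C]
Profit = 60 + 59 + 31 + 62 = 212

212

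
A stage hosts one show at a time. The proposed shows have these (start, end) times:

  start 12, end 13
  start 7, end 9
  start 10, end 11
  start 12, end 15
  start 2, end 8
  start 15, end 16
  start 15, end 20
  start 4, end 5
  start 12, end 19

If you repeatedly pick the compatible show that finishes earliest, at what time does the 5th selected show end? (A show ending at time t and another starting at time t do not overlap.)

16

Order by finish time; keep every interval that doesn't clash with the previous kept one.
Sorted by end: (4,5)  (2,8)  (7,9)  (10,11)  (12,13)  (12,15)  (15,16)  (12,19)  (15,20)
take (4,5); take (7,9); take (10,11); take (12,13); take (15,16).
Selected: (4,5) (7,9) (10,11) (12,13) (15,16)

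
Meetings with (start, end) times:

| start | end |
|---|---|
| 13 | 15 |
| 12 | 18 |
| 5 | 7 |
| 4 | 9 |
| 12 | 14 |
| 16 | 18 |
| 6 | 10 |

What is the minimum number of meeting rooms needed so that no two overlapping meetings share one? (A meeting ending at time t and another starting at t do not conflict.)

3

starts: [4, 5, 6, 12, 12, 13, 16]
ends:   [7, 9, 10, 14, 15, 18, 18]
s4→1 s5→2 s6→3  — peak 3.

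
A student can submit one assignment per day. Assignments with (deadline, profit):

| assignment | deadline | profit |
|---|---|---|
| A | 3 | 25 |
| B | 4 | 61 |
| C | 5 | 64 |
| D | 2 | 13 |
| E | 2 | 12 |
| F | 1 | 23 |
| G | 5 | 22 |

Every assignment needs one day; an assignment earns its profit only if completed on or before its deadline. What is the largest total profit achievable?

195

Take jobs in profit order; each goes to the latest open slot no later than its deadline.
Profit order: C=64 B=61 A=25 F=23 G=22 D=13 E=12
Assign: C→slot 5, B→slot 4, A→slot 3, F→slot 1, G→slot 2, D skipped, E skipped.
Slots: [1:F] [2:G] [3:A] [4:B] [5:C]
Profit = 23 + 22 + 25 + 61 + 64 = 195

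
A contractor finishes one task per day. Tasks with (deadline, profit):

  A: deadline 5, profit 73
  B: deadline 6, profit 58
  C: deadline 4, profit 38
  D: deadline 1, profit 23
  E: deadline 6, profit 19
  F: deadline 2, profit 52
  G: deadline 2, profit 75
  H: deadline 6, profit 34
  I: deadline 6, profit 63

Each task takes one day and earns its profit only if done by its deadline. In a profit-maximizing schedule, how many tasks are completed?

6

By profit: G(d2,75), A(d5,73), I(d6,63), B(d6,58), F(d2,52), C(d4,38), H(d6,34), D(d1,23), E(d6,19)
G→slot 2; A→slot 5; I→slot 6; B→slot 4; F→slot 1; C→slot 3; H skipped; D skipped; E skipped.
6 of 9 scheduled.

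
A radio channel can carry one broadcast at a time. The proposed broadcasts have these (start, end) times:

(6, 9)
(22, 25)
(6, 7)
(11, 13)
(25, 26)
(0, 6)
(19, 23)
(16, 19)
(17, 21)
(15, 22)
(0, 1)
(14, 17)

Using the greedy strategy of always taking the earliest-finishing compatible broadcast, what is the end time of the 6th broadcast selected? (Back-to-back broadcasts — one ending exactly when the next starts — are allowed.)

25

By end time: (0,1), (0,6), (6,7), (6,9), (11,13), (14,17), (16,19), (17,21), (15,22), (19,23), (22,25), (25,26).
Pick (0,1); next start ≥ 1 → (6,7); next start ≥ 7 → (11,13); next start ≥ 13 → (14,17); next start ≥ 17 → (17,21); next start ≥ 21 → (22,25); next start ≥ 25 → (25,26).
Selected: (0,1) (6,7) (11,13) (14,17) (17,21) (22,25) (25,26)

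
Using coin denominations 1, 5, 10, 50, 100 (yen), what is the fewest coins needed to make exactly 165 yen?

4

Greedy: take as many of the largest coin as possible, then repeat with the remainder.
165 − 1×100→65 − 1×50→15 − 1×10→5 − 1×5→0
Total coins = 1 + 1 + 1 + 1 = 4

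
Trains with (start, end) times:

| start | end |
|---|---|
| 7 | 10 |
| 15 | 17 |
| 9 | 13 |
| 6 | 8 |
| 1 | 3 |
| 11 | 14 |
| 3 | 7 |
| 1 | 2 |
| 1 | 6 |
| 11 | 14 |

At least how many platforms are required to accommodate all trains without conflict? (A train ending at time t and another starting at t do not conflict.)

The answer is the maximum number of intervals overlapping at any instant.
Events (time:±→running): 1:+→1 1:+→2 1:+→3 … peak 3.

3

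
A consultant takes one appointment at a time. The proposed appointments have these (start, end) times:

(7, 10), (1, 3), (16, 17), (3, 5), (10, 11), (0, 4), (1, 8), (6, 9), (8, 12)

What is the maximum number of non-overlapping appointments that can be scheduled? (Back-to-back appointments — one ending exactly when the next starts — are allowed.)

5

Greedy by earliest finish: after sorting by end time, pick each interval compatible with the last pick.
Sorted by end: (1,3)  (0,4)  (3,5)  (1,8)  (6,9)  (7,10)  (10,11)  (8,12)  (16,17)
take (1,3); take (3,5); take (6,9); take (10,11); take (16,17).
Selected 5 appointments.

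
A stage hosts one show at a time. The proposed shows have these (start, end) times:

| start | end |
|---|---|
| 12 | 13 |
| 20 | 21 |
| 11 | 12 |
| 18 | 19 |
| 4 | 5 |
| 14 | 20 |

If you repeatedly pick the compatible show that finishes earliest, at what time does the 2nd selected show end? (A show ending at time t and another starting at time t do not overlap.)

Sorted by end: (4,5)  (11,12)  (12,13)  (18,19)  (14,20)  (20,21)
take (4,5); take (11,12); take (12,13); take (18,19); take (20,21).
Selected: (4,5) (11,12) (12,13) (18,19) (20,21)

12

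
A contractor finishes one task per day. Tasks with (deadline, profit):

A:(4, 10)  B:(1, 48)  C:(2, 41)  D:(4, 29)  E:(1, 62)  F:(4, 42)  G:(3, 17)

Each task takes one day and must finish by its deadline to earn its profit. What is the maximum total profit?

174

Sort by profit descending; place each in the latest free slot ≤ its deadline.
By profit: E(d1,62), B(d1,48), F(d4,42), C(d2,41), D(d4,29), G(d3,17), A(d4,10)
E→slot 1; B skipped; F→slot 4; C→slot 2; D→slot 3; G skipped; A skipped.
Profit = 62 + 41 + 29 + 42 = 174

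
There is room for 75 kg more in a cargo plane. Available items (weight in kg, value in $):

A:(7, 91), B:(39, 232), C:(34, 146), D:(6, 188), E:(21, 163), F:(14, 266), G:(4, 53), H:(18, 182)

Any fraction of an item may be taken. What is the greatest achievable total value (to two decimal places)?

Order: D (188/6=31.33) > F (266/14=19.00) > G (53/4=13.25) > A (91/7=13.00) > H (182/18=10.11) > E (163/21=7.76) > B (232/39=5.95) > C (146/34=4.29)
Fill: take D (6 @ 188) → take F (14 @ 266) → take G (4 @ 53) → take A (7 @ 91) → take H (18 @ 182) → take E (21 @ 163) → take 5/39 of B → 29.74; 75/75 used.
Total value = 972.74

972.74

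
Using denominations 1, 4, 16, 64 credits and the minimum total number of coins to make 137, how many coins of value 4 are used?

Greedy: take as many of the largest coin as possible, then repeat with the remainder.
137 − 2×64→9 − 2×4→1 − 1×1→0
Count of 4: 2

2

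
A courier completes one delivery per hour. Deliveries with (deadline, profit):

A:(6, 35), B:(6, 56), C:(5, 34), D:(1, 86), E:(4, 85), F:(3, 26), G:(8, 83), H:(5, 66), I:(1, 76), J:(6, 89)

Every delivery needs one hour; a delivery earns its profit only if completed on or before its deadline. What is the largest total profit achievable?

Take jobs in profit order; each goes to the latest open slot no later than its deadline.
Profit order: J=89 D=86 E=85 G=83 I=76 H=66 B=56 A=35 C=34 F=26
Assign: J→slot 6, D→slot 1, E→slot 4, G→slot 8, I skipped, H→slot 5, B→slot 3, A→slot 2, C skipped, F skipped.
Slots: [1:D] [2:A] [3:B] [4:E] [5:H] [6:J] [8:G]
Profit = 86 + 35 + 56 + 85 + 66 + 89 + 83 = 500

500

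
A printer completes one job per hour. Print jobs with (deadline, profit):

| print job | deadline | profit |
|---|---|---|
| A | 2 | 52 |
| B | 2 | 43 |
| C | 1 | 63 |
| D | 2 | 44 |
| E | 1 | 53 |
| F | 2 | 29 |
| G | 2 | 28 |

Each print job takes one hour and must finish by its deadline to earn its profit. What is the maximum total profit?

Take jobs in profit order; each goes to the latest open slot no later than its deadline.
Profit order: C=63 E=53 A=52 D=44 B=43 F=29 G=28
Assign: C→slot 1, E skipped, A→slot 2, D skipped, B skipped, F skipped, G skipped.
Slots: [1:C] [2:A]
Profit = 63 + 52 = 115

115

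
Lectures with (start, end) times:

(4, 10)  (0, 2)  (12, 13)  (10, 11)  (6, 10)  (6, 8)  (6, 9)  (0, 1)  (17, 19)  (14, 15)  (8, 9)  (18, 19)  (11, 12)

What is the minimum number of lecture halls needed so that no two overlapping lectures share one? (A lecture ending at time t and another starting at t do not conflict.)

Events (time:±→running): 0:+→1 0:+→2 1:-→1 2:-→0 4:+→1 6:+→2 6:+→3 6:+→4 … peak 4.

4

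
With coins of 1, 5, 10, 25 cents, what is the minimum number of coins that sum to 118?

118 − 4×25→18 − 1×10→8 − 1×5→3 − 3×1→0
Total coins = 4 + 1 + 1 + 3 = 9

9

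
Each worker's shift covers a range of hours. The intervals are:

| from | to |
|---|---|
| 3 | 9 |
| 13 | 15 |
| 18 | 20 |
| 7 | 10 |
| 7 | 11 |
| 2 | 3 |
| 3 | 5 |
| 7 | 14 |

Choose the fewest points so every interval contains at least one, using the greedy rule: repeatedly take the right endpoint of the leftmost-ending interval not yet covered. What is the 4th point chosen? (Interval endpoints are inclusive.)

Sort by right endpoint; whenever an interval is uncovered, place a point at its right end.
By right end: [2,3]  [3,5]  [3,9]  [7,10]  [7,11]  [7,14]  [13,15]  [18,20]
[2,3] uncovered → point at 3; [7,10] uncovered → point at 10; [13,15] uncovered → point at 15; [18,20] uncovered → point at 20.
Points: 3, 10, 15, 20 (4 total).

20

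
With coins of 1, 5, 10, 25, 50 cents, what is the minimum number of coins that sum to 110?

3

110 = 2×50 + 1×10
Total coins = 2 + 1 = 3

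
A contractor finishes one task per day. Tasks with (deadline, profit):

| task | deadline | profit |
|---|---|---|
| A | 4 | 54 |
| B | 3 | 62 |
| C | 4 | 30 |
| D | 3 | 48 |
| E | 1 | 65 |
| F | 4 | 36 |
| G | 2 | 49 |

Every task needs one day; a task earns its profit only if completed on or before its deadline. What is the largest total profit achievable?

230

Profit order: E=65 B=62 A=54 G=49 D=48 F=36 C=30
Assign: E→slot 1, B→slot 3, A→slot 4, G→slot 2, D skipped, F skipped, C skipped.
Slots: [1:E] [2:G] [3:B] [4:A]
Profit = 65 + 49 + 62 + 54 = 230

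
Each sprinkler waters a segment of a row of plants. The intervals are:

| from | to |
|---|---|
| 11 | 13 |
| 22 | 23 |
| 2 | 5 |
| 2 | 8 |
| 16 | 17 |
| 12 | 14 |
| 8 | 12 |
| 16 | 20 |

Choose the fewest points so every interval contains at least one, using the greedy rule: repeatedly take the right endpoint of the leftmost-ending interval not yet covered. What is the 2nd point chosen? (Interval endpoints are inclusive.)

Sort by right endpoint; whenever an interval is uncovered, place a point at its right end.
By right end: [2,5]  [2,8]  [8,12]  [11,13]  [12,14]  [16,17]  [16,20]  [22,23]
[2,5] uncovered → point at 5; [8,12] uncovered → point at 12; [16,17] uncovered → point at 17; [22,23] uncovered → point at 23.
Points: 5, 12, 17, 23 (4 total).

12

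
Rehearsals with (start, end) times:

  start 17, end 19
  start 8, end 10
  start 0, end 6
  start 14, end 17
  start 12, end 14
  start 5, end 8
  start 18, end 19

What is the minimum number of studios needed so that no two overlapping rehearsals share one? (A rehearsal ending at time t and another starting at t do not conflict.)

2

starts: [0, 5, 8, 12, 14, 17, 18]
ends:   [6, 8, 10, 14, 17, 19, 19]
s0→1 s5→2  — peak 2.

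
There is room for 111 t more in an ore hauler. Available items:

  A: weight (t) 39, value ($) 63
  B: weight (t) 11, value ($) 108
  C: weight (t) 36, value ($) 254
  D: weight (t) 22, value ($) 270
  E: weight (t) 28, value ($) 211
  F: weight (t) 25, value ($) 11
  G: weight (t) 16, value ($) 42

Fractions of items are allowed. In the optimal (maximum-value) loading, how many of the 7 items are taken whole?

Ratios (sorted): D 12.27, B 9.82, E 7.54, C 7.06, G 2.62, A 1.62, F 0.44
take D (22 @ 270); take B (11 @ 108); take E (28 @ 211); take C (36 @ 254); take 14/16 of G → 36.75. Capacity used 111/111.
4 item(s) taken whole; one partial (take 14/16 of G).

4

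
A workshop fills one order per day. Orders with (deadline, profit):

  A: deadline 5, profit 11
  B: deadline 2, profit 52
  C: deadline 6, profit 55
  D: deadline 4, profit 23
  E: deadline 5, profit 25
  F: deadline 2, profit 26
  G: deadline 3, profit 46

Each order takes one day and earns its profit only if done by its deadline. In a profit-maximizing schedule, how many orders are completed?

Sort by profit descending; place each in the latest free slot ≤ its deadline.
By profit: C(d6,55), B(d2,52), G(d3,46), F(d2,26), E(d5,25), D(d4,23), A(d5,11)
C→slot 6; B→slot 2; G→slot 3; F→slot 1; E→slot 5; D→slot 4; A skipped.
6 of 7 scheduled.

6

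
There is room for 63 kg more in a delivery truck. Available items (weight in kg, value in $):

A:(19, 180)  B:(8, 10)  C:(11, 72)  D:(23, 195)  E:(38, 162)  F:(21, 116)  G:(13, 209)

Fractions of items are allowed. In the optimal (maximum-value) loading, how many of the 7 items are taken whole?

Sort by value per unit weight and fill in that order.
Order: G (209/13=16.08) > A (180/19=9.47) > D (195/23=8.48) > C (72/11=6.55) > F (116/21=5.52) > E (162/38=4.26) > B (10/8=1.25)
Fill: take G (13 @ 209) → take A (19 @ 180) → take D (23 @ 195) → take 8/11 of C → 52.36; 63/63 used.
3 item(s) taken whole; one partial (take 8/11 of C).

3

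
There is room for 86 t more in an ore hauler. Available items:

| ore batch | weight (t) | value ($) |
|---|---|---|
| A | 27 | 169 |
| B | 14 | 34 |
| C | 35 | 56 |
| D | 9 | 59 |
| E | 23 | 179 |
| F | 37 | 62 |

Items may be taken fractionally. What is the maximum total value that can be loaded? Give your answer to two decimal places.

462.78

Greedy by value/weight ratio, highest first.
Ratios (sorted): E 7.78, D 6.56, A 6.26, B 2.43, F 1.68, C 1.60
take E (23 @ 179); take D (9 @ 59); take A (27 @ 169); take B (14 @ 34); take 13/37 of F → 21.78. Capacity used 86/86.
Total value = 462.78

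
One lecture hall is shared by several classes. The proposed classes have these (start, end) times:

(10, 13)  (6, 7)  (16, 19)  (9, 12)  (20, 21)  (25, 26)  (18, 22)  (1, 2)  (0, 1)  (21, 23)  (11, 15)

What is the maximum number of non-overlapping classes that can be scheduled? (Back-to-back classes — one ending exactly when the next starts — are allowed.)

8

Sort by end time and greedily take each interval whose start is ≥ the last chosen end.
By end time: (0,1), (1,2), (6,7), (9,12), (10,13), (11,15), (16,19), (20,21), (18,22), (21,23), (25,26).
Pick (0,1); next start ≥ 1 → (1,2); next start ≥ 2 → (6,7); next start ≥ 7 → (9,12); next start ≥ 12 → (16,19); next start ≥ 19 → (20,21); next start ≥ 21 → (21,23); next start ≥ 23 → (25,26).
Selected 8 classes.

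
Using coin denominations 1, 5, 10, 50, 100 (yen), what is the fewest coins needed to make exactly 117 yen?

5

Use the largest denomination that fits, subtract, and repeat.
117 = 1×100 + 1×10 + 1×5 + 2×1
Total coins = 1 + 1 + 1 + 2 = 5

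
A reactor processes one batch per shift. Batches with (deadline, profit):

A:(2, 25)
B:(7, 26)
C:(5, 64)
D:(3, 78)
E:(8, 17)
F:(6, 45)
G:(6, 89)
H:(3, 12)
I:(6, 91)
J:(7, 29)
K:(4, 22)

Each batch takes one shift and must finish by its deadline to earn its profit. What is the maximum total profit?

439

By profit: I(d6,91), G(d6,89), D(d3,78), C(d5,64), F(d6,45), J(d7,29), B(d7,26), A(d2,25), K(d4,22), E(d8,17), H(d3,12)
I→slot 6; G→slot 5; D→slot 3; C→slot 4; F→slot 2; J→slot 7; B→slot 1; A skipped; K skipped; E→slot 8; H skipped.
Profit = 26 + 45 + 78 + 64 + 89 + 91 + 29 + 17 = 439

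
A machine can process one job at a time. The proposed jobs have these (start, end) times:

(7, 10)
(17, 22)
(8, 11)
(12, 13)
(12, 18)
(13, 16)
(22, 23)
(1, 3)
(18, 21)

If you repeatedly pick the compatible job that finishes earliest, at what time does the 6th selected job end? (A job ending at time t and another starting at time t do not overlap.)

23

Sort by end time and greedily take each interval whose start is ≥ the last chosen end.
By end time: (1,3), (7,10), (8,11), (12,13), (13,16), (12,18), (18,21), (17,22), (22,23).
Pick (1,3); next start ≥ 3 → (7,10); next start ≥ 10 → (12,13); next start ≥ 13 → (13,16); next start ≥ 16 → (18,21); next start ≥ 21 → (22,23).
Selected: (1,3) (7,10) (12,13) (13,16) (18,21) (22,23)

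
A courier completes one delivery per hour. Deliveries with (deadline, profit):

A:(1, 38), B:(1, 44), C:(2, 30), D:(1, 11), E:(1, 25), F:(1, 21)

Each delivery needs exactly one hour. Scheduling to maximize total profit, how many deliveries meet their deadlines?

2

By profit: B(d1,44), A(d1,38), C(d2,30), E(d1,25), F(d1,21), D(d1,11)
B→slot 1; A skipped; C→slot 2; E skipped; F skipped; D skipped.
2 of 6 scheduled.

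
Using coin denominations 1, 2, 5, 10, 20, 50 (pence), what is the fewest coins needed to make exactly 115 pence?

115 = 2×50 + 1×10 + 1×5
Total coins = 2 + 1 + 1 = 4

4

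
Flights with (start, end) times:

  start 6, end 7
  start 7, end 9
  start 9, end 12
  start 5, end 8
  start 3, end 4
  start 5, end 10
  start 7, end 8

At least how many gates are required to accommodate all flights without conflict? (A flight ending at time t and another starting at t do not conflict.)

Events (time:±→running): 3:+→1 4:-→0 5:+→1 5:+→2 6:+→3 7:-→2 7:+→3 7:+→4 … peak 4.

4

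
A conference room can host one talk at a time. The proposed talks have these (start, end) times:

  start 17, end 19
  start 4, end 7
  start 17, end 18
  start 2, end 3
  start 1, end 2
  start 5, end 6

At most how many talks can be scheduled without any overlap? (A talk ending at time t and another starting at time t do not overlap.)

Greedy by earliest finish: after sorting by end time, pick each interval compatible with the last pick.
By end time: (1,2), (2,3), (5,6), (4,7), (17,18), (17,19).
Pick (1,2); next start ≥ 2 → (2,3); next start ≥ 3 → (5,6); next start ≥ 6 → (17,18).
Selected 4 talks.

4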